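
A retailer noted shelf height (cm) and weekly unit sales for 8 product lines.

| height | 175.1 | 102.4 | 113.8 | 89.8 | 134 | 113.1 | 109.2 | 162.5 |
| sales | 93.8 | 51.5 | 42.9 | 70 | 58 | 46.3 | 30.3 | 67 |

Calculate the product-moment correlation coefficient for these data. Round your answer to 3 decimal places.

n = 8, Σx = 999.9, Σy = 459.8, Σx² = 131238.75, Σy² = 29105.88, Σxy = 60070.79
nΣxy − ΣxΣy = 480566.32 − 459754.02 = 20812.3
nΣx² − (Σx)² = 1049910 − 999800.01 = 50109.99; nΣy² − (Σy)² = 232847.04 − 211416.04 = 21431
r = 20812.3 / √(50109.99 × 21431) = 20812.3 / 32770.5233 ≈ 0.635

0.635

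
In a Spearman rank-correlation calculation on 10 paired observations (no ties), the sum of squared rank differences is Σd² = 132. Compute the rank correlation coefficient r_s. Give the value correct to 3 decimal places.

0.200

ρ = 1 − 6Σd² / [n(n²−1)] = 1 − 6×132 / (10×99)
  = 1 − 792/990 = 1 − 0.8000 ≈ 0.200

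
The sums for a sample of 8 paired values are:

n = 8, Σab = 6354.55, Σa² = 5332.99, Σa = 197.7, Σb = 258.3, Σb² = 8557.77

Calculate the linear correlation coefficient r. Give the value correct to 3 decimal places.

-0.092

r = (nΣab − ΣaΣb) / √[(nΣa² − (Σa)²)(nΣb² − (Σb)²)]
Numerator: 8×6354.55 − 197.7×258.3 = -229.51
Denominator: √[(42663.92 − 39085.29)(68462.16 − 66718.89)] = √[3578.63 × 1743.27] = 2497.7026
r = -229.51 / 2497.7026 ≈ -0.092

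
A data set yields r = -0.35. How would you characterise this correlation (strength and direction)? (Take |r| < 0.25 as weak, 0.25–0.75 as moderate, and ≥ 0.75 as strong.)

r = -0.35 < 0 so the relationship is negative.
|r| = 0.35, which falls in the moderate range.

moderate negative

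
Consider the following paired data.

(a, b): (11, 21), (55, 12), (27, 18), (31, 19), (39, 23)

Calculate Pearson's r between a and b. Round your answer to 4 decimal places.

-0.6283

n = 5, Σa = 163, Σb = 93, Σa² = 6357, Σb² = 1799, Σab = 2863
nΣab − ΣaΣb = 14315 − 15159 = -844
nΣa² − (Σa)² = 31785 − 26569 = 5216; nΣb² − (Σb)² = 8995 − 8649 = 346
r = -844 / √(5216 × 346) = -844 / 1343.4046 ≈ -0.6283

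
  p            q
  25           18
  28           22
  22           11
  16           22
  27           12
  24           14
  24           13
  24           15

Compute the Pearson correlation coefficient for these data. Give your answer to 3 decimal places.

-0.219

n = 8, Σp = 190, Σq = 127, Σp² = 4606, Σq² = 2147, Σpq = 2992
nΣpq − ΣpΣq = 23936 − 24130 = -194
nΣp² − (Σp)² = 36848 − 36100 = 748; nΣq² − (Σq)² = 17176 − 16129 = 1047
r = -194 / √(748 × 1047) = -194 / 884.9610 ≈ -0.219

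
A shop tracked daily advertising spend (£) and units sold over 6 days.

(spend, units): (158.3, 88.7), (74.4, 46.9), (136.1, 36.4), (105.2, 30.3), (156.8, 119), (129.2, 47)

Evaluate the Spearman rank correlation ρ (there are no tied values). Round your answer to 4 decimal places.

Rank spend: 6, 1, 4, 2, 5, 3
Rank units: 5, 3, 2, 1, 6, 4
d = rank(spend) − rank(units): 1, -2, 2, 1, -1, -1; Σd² = 12
ρ = 1 − 6Σd² / [n(n²−1)] = 1 − 6×12 / (6×35) = 1 − 72/210 ≈ 0.6571

0.6571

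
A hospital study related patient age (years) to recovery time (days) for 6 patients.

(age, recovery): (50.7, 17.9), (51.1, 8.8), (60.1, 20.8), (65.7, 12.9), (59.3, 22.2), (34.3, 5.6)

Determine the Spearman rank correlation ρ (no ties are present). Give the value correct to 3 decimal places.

0.486

Rank age: 2, 3, 5, 6, 4, 1
Rank recovery: 4, 2, 5, 3, 6, 1
d = rank(age) − rank(recovery): -2, 1, 0, 3, -2, 0; Σd² = 18
ρ = 1 − 6Σd² / [n(n²−1)] = 1 − 6×18 / (6×35) = 1 − 108/210 ≈ 0.486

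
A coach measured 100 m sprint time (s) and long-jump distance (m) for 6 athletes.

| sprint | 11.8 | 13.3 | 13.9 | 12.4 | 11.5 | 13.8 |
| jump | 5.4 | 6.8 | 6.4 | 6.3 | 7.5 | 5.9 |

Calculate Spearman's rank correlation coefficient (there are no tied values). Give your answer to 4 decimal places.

-0.1429

Rank sprint: 2, 4, 6, 3, 1, 5
Rank jump: 1, 5, 4, 3, 6, 2
d = rank(sprint) − rank(jump): 1, -1, 2, 0, -5, 3; Σd² = 40
ρ = 1 − 6Σd² / [n(n²−1)] = 1 − 6×40 / (6×35) = 1 − 240/210 ≈ -0.1429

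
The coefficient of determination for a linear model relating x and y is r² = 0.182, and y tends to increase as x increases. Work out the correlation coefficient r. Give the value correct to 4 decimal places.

|r| = √0.182 = 0.4266
The association is positive, so r = 0.4266.

0.4266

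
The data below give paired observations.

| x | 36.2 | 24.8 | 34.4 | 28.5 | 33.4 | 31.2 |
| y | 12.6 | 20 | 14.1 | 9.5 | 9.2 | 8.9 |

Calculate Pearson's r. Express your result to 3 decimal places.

n = 6, Σx = 188.5, Σy = 74.3, Σx² = 6010.09, Σy² = 1011.67, Σxy = 2292.87
nΣxy − ΣxΣy = 13757.22 − 14005.55 = -248.33
nΣx² − (Σx)² = 36060.54 − 35532.25 = 528.29; nΣy² − (Σy)² = 6070.02 − 5520.49 = 549.53
r = -248.33 / √(528.29 × 549.53) = -248.33 / 538.8053 ≈ -0.461

-0.461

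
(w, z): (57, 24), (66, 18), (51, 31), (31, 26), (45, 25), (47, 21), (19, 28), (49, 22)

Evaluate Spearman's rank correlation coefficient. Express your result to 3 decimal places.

Rank w: 7, 8, 6, 2, 3, 4, 1, 5
Rank z: 4, 1, 8, 6, 5, 2, 7, 3
d = rank(w) − rank(z): 3, 7, -2, -4, -2, 2, -6, 2; Σd² = 126
ρ = 1 − 6Σd² / [n(n²−1)] = 1 − 6×126 / (8×63) = 1 − 756/504 ≈ -0.500

-0.500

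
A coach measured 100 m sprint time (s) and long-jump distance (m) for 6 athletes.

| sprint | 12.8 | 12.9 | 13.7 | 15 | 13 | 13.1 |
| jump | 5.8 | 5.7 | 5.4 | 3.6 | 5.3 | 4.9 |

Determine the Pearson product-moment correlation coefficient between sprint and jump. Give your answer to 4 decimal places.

n = 6, Σx = 80.5, Σy = 30.7, Σx² = 1083.55, Σy² = 160.35, Σxy = 408.84
nΣxy − ΣxΣy = 2453.04 − 2471.35 = -18.31
nΣx² − (Σx)² = 6501.3 − 6480.25 = 21.05; nΣy² − (Σy)² = 962.1 − 942.49 = 19.61
r = -18.31 / √(21.05 × 19.61) = -18.31 / 20.3172 ≈ -0.9012

-0.9012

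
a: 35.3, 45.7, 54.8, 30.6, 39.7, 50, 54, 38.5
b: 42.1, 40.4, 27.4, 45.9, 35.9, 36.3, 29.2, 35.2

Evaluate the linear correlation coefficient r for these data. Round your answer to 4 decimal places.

-0.8469

n = 8, Σa = 348.6, Σb = 292.4, Σa² = 15748.32, Σb² = 10960.32, Σab = 12410.7
nΣab − ΣaΣb = 99285.6 − 101930.64 = -2645.04
nΣa² − (Σa)² = 125986.56 − 121521.96 = 4464.6; nΣb² − (Σb)² = 87682.56 − 85497.76 = 2184.8
r = -2645.04 / √(4464.6 × 2184.8) = -2645.04 / 3123.1808 ≈ -0.8469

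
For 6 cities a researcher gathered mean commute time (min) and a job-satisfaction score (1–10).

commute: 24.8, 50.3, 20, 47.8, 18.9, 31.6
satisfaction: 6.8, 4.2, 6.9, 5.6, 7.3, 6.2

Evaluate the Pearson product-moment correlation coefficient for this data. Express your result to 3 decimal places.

-0.936

n = 6, Σx = 193.4, Σy = 37, Σx² = 7185.74, Σy² = 234.58, Σxy = 1119.47
nΣxy − ΣxΣy = 6716.82 − 7155.8 = -438.98
nΣx² − (Σx)² = 43114.44 − 37403.56 = 5710.88; nΣy² − (Σy)² = 1407.48 − 1369 = 38.48
r = -438.98 / √(5710.88 × 38.48) = -438.98 / 468.7800 ≈ -0.936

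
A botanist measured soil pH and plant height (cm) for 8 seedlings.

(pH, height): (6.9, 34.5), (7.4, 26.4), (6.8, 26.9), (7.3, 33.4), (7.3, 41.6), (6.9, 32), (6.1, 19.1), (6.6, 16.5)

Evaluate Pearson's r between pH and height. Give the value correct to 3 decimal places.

0.692

n = 8, Σx = 55.3, Σy = 230.4, Σx² = 383.57, Σy² = 7118, Σxy = 1610.04
nΣxy − ΣxΣy = 12880.32 − 12741.12 = 139.2
nΣx² − (Σx)² = 3068.56 − 3058.09 = 10.47; nΣy² − (Σy)² = 56944 − 53084.16 = 3859.84
r = 139.2 / √(10.47 × 3859.84) = 139.2 / 201.0287 ≈ 0.692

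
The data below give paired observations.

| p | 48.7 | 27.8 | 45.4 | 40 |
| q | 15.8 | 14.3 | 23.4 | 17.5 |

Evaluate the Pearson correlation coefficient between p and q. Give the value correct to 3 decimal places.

0.507

n = 4, Σp = 161.9, Σq = 71, Σp² = 6805.69, Σq² = 1307.94, Σpq = 2929.36
nΣpq − ΣpΣq = 11717.44 − 11494.9 = 222.54
nΣp² − (Σp)² = 27222.76 − 26211.61 = 1011.15; nΣq² − (Σq)² = 5231.76 − 5041 = 190.76
r = 222.54 / √(1011.15 × 190.76) = 222.54 / 439.1890 ≈ 0.507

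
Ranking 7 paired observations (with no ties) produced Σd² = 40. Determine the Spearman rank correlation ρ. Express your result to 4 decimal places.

ρ = 1 − 6Σd² / [n(n²−1)] = 1 − 6×40 / (7×48)
  = 1 − 240/336 = 1 − 0.71429 ≈ 0.2857

0.2857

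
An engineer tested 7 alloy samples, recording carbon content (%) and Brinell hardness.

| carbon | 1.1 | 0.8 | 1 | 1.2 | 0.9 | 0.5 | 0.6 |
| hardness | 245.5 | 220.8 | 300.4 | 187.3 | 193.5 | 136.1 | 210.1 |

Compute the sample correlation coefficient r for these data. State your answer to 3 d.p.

0.489

n = 7, Σx = 6.1, Σy = 1493.7, Σx² = 5.71, Σy² = 334451.81, Σxy = 1340.11
nΣxy − ΣxΣy = 9380.77 − 9111.57 = 269.2
nΣx² − (Σx)² = 39.97 − 37.21 = 2.76; nΣy² − (Σy)² = 2341162.67 − 2231139.69 = 110022.98
r = 269.2 / √(2.76 × 110022.98) = 269.2 / 551.0566 ≈ 0.489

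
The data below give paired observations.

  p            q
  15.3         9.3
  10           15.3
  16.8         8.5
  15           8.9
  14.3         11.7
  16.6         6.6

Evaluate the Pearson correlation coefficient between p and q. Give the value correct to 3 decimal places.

n = 6, Σp = 88, Σq = 60.3, Σp² = 1321.38, Σq² = 652.49, Σpq = 848.46
nΣpq − ΣpΣq = 5090.76 − 5306.4 = -215.64
nΣp² − (Σp)² = 7928.28 − 7744 = 184.28; nΣq² − (Σq)² = 3914.94 − 3636.09 = 278.85
r = -215.64 / √(184.28 × 278.85) = -215.64 / 226.6859 ≈ -0.951

-0.951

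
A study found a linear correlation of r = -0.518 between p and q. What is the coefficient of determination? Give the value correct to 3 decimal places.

0.268

r² = (-0.518)² = 0.268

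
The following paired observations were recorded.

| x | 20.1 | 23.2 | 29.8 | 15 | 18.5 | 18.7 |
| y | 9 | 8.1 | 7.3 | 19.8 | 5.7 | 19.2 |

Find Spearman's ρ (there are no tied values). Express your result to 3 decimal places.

-0.429

Rank x: 4, 5, 6, 1, 2, 3
Rank y: 4, 3, 2, 6, 1, 5
d = rank(x) − rank(y): 0, 2, 4, -5, 1, -2; Σd² = 50
ρ = 1 − 6Σd² / [n(n²−1)] = 1 − 6×50 / (6×35) = 1 − 300/210 ≈ -0.429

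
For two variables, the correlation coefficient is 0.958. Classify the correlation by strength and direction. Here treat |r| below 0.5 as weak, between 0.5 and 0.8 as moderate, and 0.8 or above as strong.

strong positive

r = 0.958 > 0 so the relationship is positive.
|r| = 0.958, which falls in the strong range.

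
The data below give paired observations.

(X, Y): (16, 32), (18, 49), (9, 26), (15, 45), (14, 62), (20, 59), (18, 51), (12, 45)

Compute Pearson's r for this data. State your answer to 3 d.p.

0.591

n = 8, ΣX = 122, ΣY = 369, ΣX² = 1950, ΣY² = 18077, ΣXY = 5809
nΣXY − ΣXΣY = 46472 − 45018 = 1454
nΣX² − (ΣX)² = 15600 − 14884 = 716; nΣY² − (ΣY)² = 144616 − 136161 = 8455
r = 1454 / √(716 × 8455) = 1454 / 2460.4430 ≈ 0.591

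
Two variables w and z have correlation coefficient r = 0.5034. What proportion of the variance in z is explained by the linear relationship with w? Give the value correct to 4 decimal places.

0.2534

r² = (0.5034)² = 0.2534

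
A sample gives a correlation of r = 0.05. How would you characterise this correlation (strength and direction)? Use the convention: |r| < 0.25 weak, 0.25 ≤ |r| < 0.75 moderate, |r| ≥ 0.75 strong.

r = 0.05 > 0 so the relationship is positive.
|r| = 0.05, which falls in the weak range.

weak positive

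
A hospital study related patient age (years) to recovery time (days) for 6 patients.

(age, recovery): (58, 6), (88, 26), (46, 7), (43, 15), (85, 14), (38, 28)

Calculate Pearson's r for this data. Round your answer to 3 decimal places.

n = 6, Σx = 358, Σy = 96, Σx² = 23742, Σy² = 1966, Σxy = 5857
nΣxy − ΣxΣy = 35142 − 34368 = 774
nΣx² − (Σx)² = 142452 − 128164 = 14288; nΣy² − (Σy)² = 11796 − 9216 = 2580
r = 774 / √(14288 × 2580) = 774 / 6071.4941 ≈ 0.127

0.127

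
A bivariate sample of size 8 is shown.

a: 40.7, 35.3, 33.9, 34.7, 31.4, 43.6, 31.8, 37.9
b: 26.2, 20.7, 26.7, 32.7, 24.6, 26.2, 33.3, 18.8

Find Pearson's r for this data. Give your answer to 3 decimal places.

n = 8, Σa = 289.3, Σb = 209.2, Σa² = 10590.45, Σb² = 5651.04, Σab = 7523.09
nΣab − ΣaΣb = 60184.72 − 60521.56 = -336.84
nΣa² − (Σa)² = 84723.6 − 83694.49 = 1029.11; nΣb² − (Σb)² = 45208.32 − 43764.64 = 1443.68
r = -336.84 / √(1029.11 × 1443.68) = -336.84 / 1218.8952 ≈ -0.276

-0.276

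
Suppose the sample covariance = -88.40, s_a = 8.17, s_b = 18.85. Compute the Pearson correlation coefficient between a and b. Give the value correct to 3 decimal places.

-0.574

r = Cov(a,b) / (s_a · s_b) = -88.40 / (8.17 × 18.85)
  = -88.40 / 154.0045 ≈ -0.574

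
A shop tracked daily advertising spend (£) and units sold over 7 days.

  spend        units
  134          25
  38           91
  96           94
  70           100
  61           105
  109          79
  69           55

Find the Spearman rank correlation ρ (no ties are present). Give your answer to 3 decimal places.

Rank spend: 7, 1, 5, 4, 2, 6, 3
Rank units: 1, 4, 5, 6, 7, 3, 2
d = rank(spend) − rank(units): 6, -3, 0, -2, -5, 3, 1; Σd² = 84
ρ = 1 − 6Σd² / [n(n²−1)] = 1 − 6×84 / (7×48) = 1 − 504/336 ≈ -0.500

-0.500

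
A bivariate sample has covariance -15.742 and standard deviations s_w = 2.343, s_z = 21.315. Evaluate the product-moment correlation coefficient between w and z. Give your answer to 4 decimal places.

r = Cov(w,z) / (s_w · s_z) = -15.742 / (2.343 × 21.315)
  = -15.742 / 49.9410 ≈ -0.3152

-0.3152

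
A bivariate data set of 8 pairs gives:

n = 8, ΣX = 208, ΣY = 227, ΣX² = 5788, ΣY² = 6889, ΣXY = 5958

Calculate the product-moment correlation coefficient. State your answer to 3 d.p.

0.136

r = (nΣXY − ΣXΣY) / √[(nΣX² − (ΣX)²)(nΣY² − (ΣY)²)]
Numerator: 8×5958 − 208×227 = 448
Denominator: √[(46304 − 43264)(55112 − 51529)] = √[3040 × 3583] = 3300.3515
r = 448 / 3300.3515 ≈ 0.136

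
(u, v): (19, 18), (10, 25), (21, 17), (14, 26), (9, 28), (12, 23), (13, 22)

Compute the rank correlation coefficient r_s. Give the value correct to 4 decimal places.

Rank u: 6, 2, 7, 5, 1, 3, 4
Rank v: 2, 5, 1, 6, 7, 4, 3
d = rank(u) − rank(v): 4, -3, 6, -1, -6, -1, 1; Σd² = 100
ρ = 1 − 6Σd² / [n(n²−1)] = 1 − 6×100 / (7×48) = 1 − 600/336 ≈ -0.7857

-0.7857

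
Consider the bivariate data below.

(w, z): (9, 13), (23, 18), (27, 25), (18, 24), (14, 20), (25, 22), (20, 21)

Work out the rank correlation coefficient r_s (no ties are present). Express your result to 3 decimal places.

Rank w: 1, 5, 7, 3, 2, 6, 4
Rank z: 1, 2, 7, 6, 3, 5, 4
d = rank(w) − rank(z): 0, 3, 0, -3, -1, 1, 0; Σd² = 20
ρ = 1 − 6Σd² / [n(n²−1)] = 1 − 6×20 / (7×48) = 1 − 120/336 ≈ 0.643

0.643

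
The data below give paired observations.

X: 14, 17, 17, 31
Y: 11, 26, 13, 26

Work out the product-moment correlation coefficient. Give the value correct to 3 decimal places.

0.656

n = 4, ΣX = 79, ΣY = 76, ΣX² = 1735, ΣY² = 1642, ΣXY = 1623
nΣXY − ΣXΣY = 6492 − 6004 = 488
nΣX² − (ΣX)² = 6940 − 6241 = 699; nΣY² − (ΣY)² = 6568 − 5776 = 792
r = 488 / √(699 × 792) = 488 / 744.0484 ≈ 0.656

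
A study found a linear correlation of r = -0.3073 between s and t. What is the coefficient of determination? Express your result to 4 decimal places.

0.0944

r² = (-0.3073)² = 0.0944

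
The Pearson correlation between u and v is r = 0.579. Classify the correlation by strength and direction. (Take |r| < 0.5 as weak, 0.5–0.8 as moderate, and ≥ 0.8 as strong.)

r = 0.579 > 0 so the relationship is positive.
|r| = 0.579, which falls in the moderate range.

moderate positive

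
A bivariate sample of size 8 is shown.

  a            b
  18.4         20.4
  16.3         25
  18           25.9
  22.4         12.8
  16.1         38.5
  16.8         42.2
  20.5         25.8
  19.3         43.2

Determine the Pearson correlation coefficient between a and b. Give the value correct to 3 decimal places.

n = 8, Σa = 147.8, Σb = 233.8, Σa² = 2764.2, Σb² = 7670.78, Σab = 4227.25
nΣab − ΣaΣb = 33818 − 34555.64 = -737.64
nΣa² − (Σa)² = 22113.6 − 21844.84 = 268.76; nΣb² − (Σb)² = 61366.24 − 54662.44 = 6703.8
r = -737.64 / √(268.76 × 6703.8) = -737.64 / 1342.2791 ≈ -0.550

-0.550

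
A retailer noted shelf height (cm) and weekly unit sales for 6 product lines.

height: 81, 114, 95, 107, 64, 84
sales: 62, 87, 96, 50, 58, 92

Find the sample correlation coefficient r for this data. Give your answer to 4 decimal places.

n = 6, Σx = 545, Σy = 445, Σx² = 51183, Σy² = 34957, Σxy = 40850
nΣxy − ΣxΣy = 245100 − 242525 = 2575
nΣx² − (Σx)² = 307098 − 297025 = 10073; nΣy² − (Σy)² = 209742 − 198025 = 11717
r = 2575 / √(10073 × 11717) = 2575 / 10863.9468 ≈ 0.2370

0.2370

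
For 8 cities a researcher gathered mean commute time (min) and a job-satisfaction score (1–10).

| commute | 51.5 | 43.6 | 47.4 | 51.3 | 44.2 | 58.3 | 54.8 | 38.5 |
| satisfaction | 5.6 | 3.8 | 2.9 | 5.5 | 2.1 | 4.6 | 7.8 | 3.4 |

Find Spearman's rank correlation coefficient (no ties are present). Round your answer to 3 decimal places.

0.667

Rank commute: 6, 2, 4, 5, 3, 8, 7, 1
Rank satisfaction: 7, 4, 2, 6, 1, 5, 8, 3
d = rank(commute) − rank(satisfaction): -1, -2, 2, -1, 2, 3, -1, -2; Σd² = 28
ρ = 1 − 6Σd² / [n(n²−1)] = 1 − 6×28 / (8×63) = 1 − 168/504 ≈ 0.667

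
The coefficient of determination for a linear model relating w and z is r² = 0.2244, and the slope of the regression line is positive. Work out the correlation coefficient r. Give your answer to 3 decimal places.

|r| = √0.2244 = 0.474
The association is positive, so r = 0.474.

0.474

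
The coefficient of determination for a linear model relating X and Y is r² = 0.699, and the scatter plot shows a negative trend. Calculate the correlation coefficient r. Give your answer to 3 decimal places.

-0.836

|r| = √0.699 = 0.836
The association is negative, so r = −0.836.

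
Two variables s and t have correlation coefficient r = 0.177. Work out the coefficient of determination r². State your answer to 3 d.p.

0.031

r² = (0.177)² = 0.031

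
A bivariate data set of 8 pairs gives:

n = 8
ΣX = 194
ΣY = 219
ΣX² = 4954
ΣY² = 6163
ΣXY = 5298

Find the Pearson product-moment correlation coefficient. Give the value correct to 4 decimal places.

r = (nΣXY − ΣXΣY) / √[(nΣX² − (ΣX)²)(nΣY² − (ΣY)²)]
Numerator: 8×5298 − 194×219 = -102
Denominator: √[(39632 − 37636)(49304 − 47961)] = √[1996 × 1343] = 1637.2623
r = -102 / 1637.2623 ≈ -0.0623

-0.0623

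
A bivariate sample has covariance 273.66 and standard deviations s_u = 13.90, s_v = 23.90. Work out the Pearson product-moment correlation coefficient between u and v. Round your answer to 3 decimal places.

r = Cov(u,v) / (s_u · s_v) = 273.66 / (13.90 × 23.90)
  = 273.66 / 332.2100 ≈ 0.824

0.824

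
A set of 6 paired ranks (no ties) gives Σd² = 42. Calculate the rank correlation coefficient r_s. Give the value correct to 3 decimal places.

ρ = 1 − 6Σd² / [n(n²−1)] = 1 − 6×42 / (6×35)
  = 1 − 252/210 = 1 − 1.2000 ≈ -0.200

-0.200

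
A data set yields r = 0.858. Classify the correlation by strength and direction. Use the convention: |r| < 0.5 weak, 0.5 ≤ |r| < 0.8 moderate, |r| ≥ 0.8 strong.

r = 0.858 > 0 so the relationship is positive.
|r| = 0.858, which falls in the strong range.

strong positive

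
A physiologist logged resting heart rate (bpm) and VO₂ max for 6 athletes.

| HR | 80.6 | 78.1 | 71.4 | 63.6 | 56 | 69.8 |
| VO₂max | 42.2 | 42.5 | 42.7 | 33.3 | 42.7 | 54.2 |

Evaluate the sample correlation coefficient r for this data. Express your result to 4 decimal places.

n = 6, Σx = 419.5, Σy = 257.6, Σx² = 29746.93, Σy² = 11280.2, Σxy = 18061.59
nΣxy − ΣxΣy = 108369.54 − 108063.2 = 306.34
nΣx² − (Σx)² = 178481.58 − 175980.25 = 2501.33; nΣy² − (Σy)² = 67681.2 − 66357.76 = 1323.44
r = 306.34 / √(2501.33 × 1323.44) = 306.34 / 1819.4395 ≈ 0.1684

0.1684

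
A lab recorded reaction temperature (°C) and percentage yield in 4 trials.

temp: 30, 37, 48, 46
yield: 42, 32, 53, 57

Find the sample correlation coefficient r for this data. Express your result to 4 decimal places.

0.7224

n = 4, Σx = 161, Σy = 184, Σx² = 6689, Σy² = 8846, Σxy = 7610
nΣxy − ΣxΣy = 30440 − 29624 = 816
nΣx² − (Σx)² = 26756 − 25921 = 835; nΣy² − (Σy)² = 35384 − 33856 = 1528
r = 816 / √(835 × 1528) = 816 / 1129.5486 ≈ 0.7224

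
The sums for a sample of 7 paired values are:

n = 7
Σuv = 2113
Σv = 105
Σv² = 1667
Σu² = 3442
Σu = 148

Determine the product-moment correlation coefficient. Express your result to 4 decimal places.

-0.6307

r = (nΣuv − ΣuΣv) / √[(nΣu² − (Σu)²)(nΣv² − (Σv)²)]
Numerator: 7×2113 − 148×105 = -749
Denominator: √[(24094 − 21904)(11669 − 11025)] = √[2190 × 644] = 1187.5858
r = -749 / 1187.5858 ≈ -0.6307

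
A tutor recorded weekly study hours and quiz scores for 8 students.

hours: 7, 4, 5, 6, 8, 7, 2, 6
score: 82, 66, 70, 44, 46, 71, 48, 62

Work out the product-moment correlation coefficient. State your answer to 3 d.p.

n = 8, Σx = 45, Σy = 489, Σx² = 279, Σy² = 31221, Σxy = 2785
nΣxy − ΣxΣy = 22280 − 22005 = 275
nΣx² − (Σx)² = 2232 − 2025 = 207; nΣy² − (Σy)² = 249768 − 239121 = 10647
r = 275 / √(207 × 10647) = 275 / 1484.5636 ≈ 0.185

0.185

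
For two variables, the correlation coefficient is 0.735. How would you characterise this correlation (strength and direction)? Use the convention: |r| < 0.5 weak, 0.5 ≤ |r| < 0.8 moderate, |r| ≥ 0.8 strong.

moderate positive

r = 0.735 > 0 so the relationship is positive.
|r| = 0.735, which falls in the moderate range.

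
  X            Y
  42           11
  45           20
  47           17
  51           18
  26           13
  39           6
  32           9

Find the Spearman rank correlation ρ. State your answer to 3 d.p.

Rank X: 4, 5, 6, 7, 1, 3, 2
Rank Y: 3, 7, 5, 6, 4, 1, 2
d = rank(X) − rank(Y): 1, -2, 1, 1, -3, 2, 0; Σd² = 20
ρ = 1 − 6Σd² / [n(n²−1)] = 1 − 6×20 / (7×48) = 1 − 120/336 ≈ 0.643

0.643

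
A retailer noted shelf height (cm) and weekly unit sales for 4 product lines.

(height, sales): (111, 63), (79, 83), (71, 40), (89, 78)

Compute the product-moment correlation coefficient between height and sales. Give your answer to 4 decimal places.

n = 4, Σx = 350, Σy = 264, Σx² = 31524, Σy² = 18542, Σxy = 23332
nΣxy − ΣxΣy = 93328 − 92400 = 928
nΣx² − (Σx)² = 126096 − 122500 = 3596; nΣy² − (Σy)² = 74168 − 69696 = 4472
r = 928 / √(3596 × 4472) = 928 / 4010.1511 ≈ 0.2314

0.2314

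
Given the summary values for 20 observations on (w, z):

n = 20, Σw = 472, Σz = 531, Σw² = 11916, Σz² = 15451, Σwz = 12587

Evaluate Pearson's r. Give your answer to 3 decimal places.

r = (nΣwz − ΣwΣz) / √[(nΣw² − (Σw)²)(nΣz² − (Σz)²)]
Numerator: 20×12587 − 472×531 = 1108
Denominator: √[(238320 − 222784)(309020 − 281961)] = √[15536 × 27059] = 20503.3808
r = 1108 / 20503.3808 ≈ 0.054

0.054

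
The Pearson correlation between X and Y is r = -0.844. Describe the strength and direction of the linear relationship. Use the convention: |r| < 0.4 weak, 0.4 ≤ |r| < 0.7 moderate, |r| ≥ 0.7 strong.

strong negative

r = -0.844 < 0 so the relationship is negative.
|r| = 0.844, which falls in the strong range.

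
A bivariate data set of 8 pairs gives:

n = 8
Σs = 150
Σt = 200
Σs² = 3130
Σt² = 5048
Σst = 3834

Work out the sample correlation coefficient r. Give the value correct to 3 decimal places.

r = (nΣst − ΣsΣt) / √[(nΣs² − (Σs)²)(nΣt² − (Σt)²)]
Numerator: 8×3834 − 150×200 = 672
Denominator: √[(25040 − 22500)(40384 − 40000)] = √[2540 × 384] = 987.6032
r = 672 / 987.6032 ≈ 0.680

0.680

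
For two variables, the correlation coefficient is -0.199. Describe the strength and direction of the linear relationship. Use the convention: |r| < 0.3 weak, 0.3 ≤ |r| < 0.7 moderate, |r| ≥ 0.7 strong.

r = -0.199 < 0 so the relationship is negative.
|r| = 0.199, which falls in the weak range.

weak negative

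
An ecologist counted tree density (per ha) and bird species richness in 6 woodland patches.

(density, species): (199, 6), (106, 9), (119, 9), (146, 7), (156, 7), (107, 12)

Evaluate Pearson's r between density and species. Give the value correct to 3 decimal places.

n = 6, Σx = 833, Σy = 50, Σx² = 122099, Σy² = 440, Σxy = 6617
nΣxy − ΣxΣy = 39702 − 41650 = -1948
nΣx² − (Σx)² = 732594 − 693889 = 38705; nΣy² − (Σy)² = 2640 − 2500 = 140
r = -1948 / √(38705 × 140) = -1948 / 2327.8101 ≈ -0.837

-0.837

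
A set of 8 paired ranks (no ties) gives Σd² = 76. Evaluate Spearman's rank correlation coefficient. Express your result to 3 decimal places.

0.095

ρ = 1 − 6Σd² / [n(n²−1)] = 1 − 6×76 / (8×63)
  = 1 − 456/504 = 1 − 0.9048 ≈ 0.095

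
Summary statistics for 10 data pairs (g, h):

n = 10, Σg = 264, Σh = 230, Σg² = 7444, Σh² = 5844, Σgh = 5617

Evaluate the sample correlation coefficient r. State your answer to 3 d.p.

-0.888

r = (nΣgh − ΣgΣh) / √[(nΣg² − (Σg)²)(nΣh² − (Σh)²)]
Numerator: 10×5617 − 264×230 = -4550
Denominator: √[(74440 − 69696)(58440 − 52900)] = √[4744 × 5540] = 5126.5739
r = -4550 / 5126.5739 ≈ -0.888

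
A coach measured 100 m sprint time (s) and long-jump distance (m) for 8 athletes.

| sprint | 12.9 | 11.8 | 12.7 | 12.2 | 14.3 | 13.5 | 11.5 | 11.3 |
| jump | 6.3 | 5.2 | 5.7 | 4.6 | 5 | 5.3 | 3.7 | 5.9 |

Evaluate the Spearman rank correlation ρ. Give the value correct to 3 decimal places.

0.095

Rank sprint: 6, 3, 5, 4, 8, 7, 2, 1
Rank jump: 8, 4, 6, 2, 3, 5, 1, 7
d = rank(sprint) − rank(jump): -2, -1, -1, 2, 5, 2, 1, -6; Σd² = 76
ρ = 1 − 6Σd² / [n(n²−1)] = 1 − 6×76 / (8×63) = 1 − 456/504 ≈ 0.095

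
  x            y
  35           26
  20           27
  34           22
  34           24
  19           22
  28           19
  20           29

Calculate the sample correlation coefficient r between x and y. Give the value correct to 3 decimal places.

-0.284

n = 7, Σx = 190, Σy = 169, Σx² = 5482, Σy² = 4151, Σxy = 4544
nΣxy − ΣxΣy = 31808 − 32110 = -302
nΣx² − (Σx)² = 38374 − 36100 = 2274; nΣy² − (Σy)² = 29057 − 28561 = 496
r = -302 / √(2274 × 496) = -302 / 1062.0282 ≈ -0.284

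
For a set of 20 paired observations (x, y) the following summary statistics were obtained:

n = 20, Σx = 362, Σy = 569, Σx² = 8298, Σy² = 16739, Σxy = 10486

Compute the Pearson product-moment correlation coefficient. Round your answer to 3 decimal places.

r = (nΣxy − ΣxΣy) / √[(nΣx² − (Σx)²)(nΣy² − (Σy)²)]
Numerator: 20×10486 − 362×569 = 3742
Denominator: √[(165960 − 131044)(334780 − 323761)] = √[34916 × 11019] = 19614.7751
r = 3742 / 19614.7751 ≈ 0.191

0.191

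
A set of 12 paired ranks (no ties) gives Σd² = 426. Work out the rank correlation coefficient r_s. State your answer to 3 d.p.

ρ = 1 − 6Σd² / [n(n²−1)] = 1 − 6×426 / (12×143)
  = 1 − 2556/1716 = 1 − 1.4895 ≈ -0.490

-0.490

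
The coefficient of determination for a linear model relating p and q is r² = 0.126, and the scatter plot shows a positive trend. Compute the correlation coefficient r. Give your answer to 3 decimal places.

0.355

|r| = √0.126 = 0.355
The association is positive, so r = 0.355.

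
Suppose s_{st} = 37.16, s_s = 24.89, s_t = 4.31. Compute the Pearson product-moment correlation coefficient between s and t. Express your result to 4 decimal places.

0.3464

r = Cov(s,t) / (s_s · s_t) = 37.16 / (24.89 × 4.31)
  = 37.16 / 107.2759 ≈ 0.3464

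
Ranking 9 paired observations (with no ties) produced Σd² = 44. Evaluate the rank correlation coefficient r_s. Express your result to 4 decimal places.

0.6333

ρ = 1 − 6Σd² / [n(n²−1)] = 1 − 6×44 / (9×80)
  = 1 − 264/720 = 1 − 0.36667 ≈ 0.6333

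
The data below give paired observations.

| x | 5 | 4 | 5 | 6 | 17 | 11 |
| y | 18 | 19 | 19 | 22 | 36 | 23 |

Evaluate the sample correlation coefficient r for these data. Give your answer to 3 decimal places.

n = 6, Σx = 48, Σy = 137, Σx² = 512, Σy² = 3355, Σxy = 1258
nΣxy − ΣxΣy = 7548 − 6576 = 972
nΣx² − (Σx)² = 3072 − 2304 = 768; nΣy² − (Σy)² = 20130 − 18769 = 1361
r = 972 / √(768 × 1361) = 972 / 1022.3737 ≈ 0.951

0.951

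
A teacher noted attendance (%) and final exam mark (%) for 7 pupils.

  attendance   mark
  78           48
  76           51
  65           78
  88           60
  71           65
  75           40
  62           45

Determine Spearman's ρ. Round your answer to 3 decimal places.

Rank attendance: 6, 5, 2, 7, 3, 4, 1
Rank mark: 3, 4, 7, 5, 6, 1, 2
d = rank(attendance) − rank(mark): 3, 1, -5, 2, -3, 3, -1; Σd² = 58
ρ = 1 − 6Σd² / [n(n²−1)] = 1 − 6×58 / (7×48) = 1 − 348/336 ≈ -0.036

-0.036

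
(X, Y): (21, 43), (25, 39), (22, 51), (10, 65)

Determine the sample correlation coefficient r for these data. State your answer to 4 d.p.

n = 4, ΣX = 78, ΣY = 198, ΣX² = 1650, ΣY² = 10196, ΣXY = 3650
nΣXY − ΣXΣY = 14600 − 15444 = -844
nΣX² − (ΣX)² = 6600 − 6084 = 516; nΣY² − (ΣY)² = 40784 − 39204 = 1580
r = -844 / √(516 × 1580) = -844 / 902.9286 ≈ -0.9347

-0.9347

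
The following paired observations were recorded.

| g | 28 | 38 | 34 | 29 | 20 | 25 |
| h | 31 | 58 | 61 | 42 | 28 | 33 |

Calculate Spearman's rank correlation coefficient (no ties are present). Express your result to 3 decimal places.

0.886

Rank g: 3, 6, 5, 4, 1, 2
Rank h: 2, 5, 6, 4, 1, 3
d = rank(g) − rank(h): 1, 1, -1, 0, 0, -1; Σd² = 4
ρ = 1 − 6Σd² / [n(n²−1)] = 1 − 6×4 / (6×35) = 1 − 24/210 ≈ 0.886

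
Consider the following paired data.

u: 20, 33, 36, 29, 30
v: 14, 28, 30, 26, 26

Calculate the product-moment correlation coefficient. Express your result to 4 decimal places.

n = 5, Σu = 148, Σv = 124, Σu² = 4526, Σv² = 3232, Σuv = 3818
nΣuv − ΣuΣv = 19090 − 18352 = 738
nΣu² − (Σu)² = 22630 − 21904 = 726; nΣv² − (Σv)² = 16160 − 15376 = 784
r = 738 / √(726 × 784) = 738 / 754.4428 ≈ 0.9782

0.9782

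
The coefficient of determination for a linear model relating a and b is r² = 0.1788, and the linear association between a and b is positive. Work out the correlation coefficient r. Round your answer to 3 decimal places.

|r| = √0.1788 = 0.423
The association is positive, so r = 0.423.

0.423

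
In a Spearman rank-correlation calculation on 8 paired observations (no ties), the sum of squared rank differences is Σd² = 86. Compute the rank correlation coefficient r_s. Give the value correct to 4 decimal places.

-0.0238

ρ = 1 − 6Σd² / [n(n²−1)] = 1 − 6×86 / (8×63)
  = 1 − 516/504 = 1 − 1.02381 ≈ -0.0238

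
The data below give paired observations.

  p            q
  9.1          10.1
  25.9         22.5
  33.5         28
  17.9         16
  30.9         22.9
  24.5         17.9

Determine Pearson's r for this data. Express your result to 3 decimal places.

0.967

n = 6, Σp = 141.8, Σq = 117.4, Σp² = 3751.34, Σq² = 2493.08, Σpq = 3045.22
nΣpq − ΣpΣq = 18271.32 − 16647.32 = 1624
nΣp² − (Σp)² = 22508.04 − 20107.24 = 2400.8; nΣq² − (Σq)² = 14958.48 − 13782.76 = 1175.72
r = 1624 / √(2400.8 × 1175.72) = 1624 / 1680.0799 ≈ 0.967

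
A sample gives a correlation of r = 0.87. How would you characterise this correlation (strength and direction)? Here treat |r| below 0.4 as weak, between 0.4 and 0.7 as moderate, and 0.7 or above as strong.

strong positive

r = 0.87 > 0 so the relationship is positive.
|r| = 0.87, which falls in the strong range.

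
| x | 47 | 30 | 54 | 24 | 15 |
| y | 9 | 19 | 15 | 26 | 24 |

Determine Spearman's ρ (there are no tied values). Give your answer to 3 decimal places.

Rank x: 4, 3, 5, 2, 1
Rank y: 1, 3, 2, 5, 4
d = rank(x) − rank(y): 3, 0, 3, -3, -3; Σd² = 36
ρ = 1 − 6Σd² / [n(n²−1)] = 1 − 6×36 / (5×24) = 1 − 216/120 ≈ -0.800

-0.800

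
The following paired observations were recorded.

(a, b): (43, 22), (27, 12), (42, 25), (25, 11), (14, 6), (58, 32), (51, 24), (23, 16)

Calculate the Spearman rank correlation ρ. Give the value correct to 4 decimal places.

0.8571

Rank a: 6, 4, 5, 3, 1, 8, 7, 2
Rank b: 5, 3, 7, 2, 1, 8, 6, 4
d = rank(a) − rank(b): 1, 1, -2, 1, 0, 0, 1, -2; Σd² = 12
ρ = 1 − 6Σd² / [n(n²−1)] = 1 − 6×12 / (8×63) = 1 − 72/504 ≈ 0.8571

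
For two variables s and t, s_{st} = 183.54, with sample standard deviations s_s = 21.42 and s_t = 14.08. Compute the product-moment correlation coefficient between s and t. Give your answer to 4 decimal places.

0.6086

r = Cov(s,t) / (s_s · s_t) = 183.54 / (21.42 × 14.08)
  = 183.54 / 301.5936 ≈ 0.6086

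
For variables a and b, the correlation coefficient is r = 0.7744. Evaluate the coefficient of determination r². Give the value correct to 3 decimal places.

r² = (0.7744)² = 0.600

0.600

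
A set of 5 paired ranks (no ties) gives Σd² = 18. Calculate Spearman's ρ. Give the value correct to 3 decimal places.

0.100

ρ = 1 − 6Σd² / [n(n²−1)] = 1 − 6×18 / (5×24)
  = 1 − 108/120 = 1 − 0.9000 ≈ 0.100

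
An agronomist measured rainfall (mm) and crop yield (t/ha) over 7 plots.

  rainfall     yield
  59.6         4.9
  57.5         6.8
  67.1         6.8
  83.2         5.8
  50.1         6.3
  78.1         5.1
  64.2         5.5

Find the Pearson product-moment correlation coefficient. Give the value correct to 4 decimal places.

-0.3211

n = 7, Σx = 459.8, Σy = 41.2, Σx² = 31014.32, Σy² = 246.08, Σxy = 2688.92
nΣxy − ΣxΣy = 18822.44 − 18943.76 = -121.32
nΣx² − (Σx)² = 217100.24 − 211416.04 = 5684.2; nΣy² − (Σy)² = 1722.56 − 1697.44 = 25.12
r = -121.32 / √(5684.2 × 25.12) = -121.32 / 377.8718 ≈ -0.3211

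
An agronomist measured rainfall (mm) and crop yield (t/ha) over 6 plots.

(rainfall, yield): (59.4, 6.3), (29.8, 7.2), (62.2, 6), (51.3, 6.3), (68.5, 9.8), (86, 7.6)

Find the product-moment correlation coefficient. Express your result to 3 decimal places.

0.290

n = 6, Σx = 357.2, Σy = 43.2, Σx² = 23005.18, Σy² = 321.02, Σxy = 2610.07
nΣxy − ΣxΣy = 15660.42 − 15431.04 = 229.38
nΣx² − (Σx)² = 138031.08 − 127591.84 = 10439.24; nΣy² − (Σy)² = 1926.12 − 1866.24 = 59.88
r = 229.38 / √(10439.24 × 59.88) = 229.38 / 790.6337 ≈ 0.290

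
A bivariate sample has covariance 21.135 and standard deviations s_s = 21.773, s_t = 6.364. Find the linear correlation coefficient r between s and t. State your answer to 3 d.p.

0.153

r = Cov(s,t) / (s_s · s_t) = 21.135 / (21.773 × 6.364)
  = 21.135 / 138.5634 ≈ 0.153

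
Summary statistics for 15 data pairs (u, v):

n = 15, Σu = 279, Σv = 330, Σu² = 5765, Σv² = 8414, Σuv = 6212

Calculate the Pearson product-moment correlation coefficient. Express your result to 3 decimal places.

0.091

r = (nΣuv − ΣuΣv) / √[(nΣu² − (Σu)²)(nΣv² − (Σv)²)]
Numerator: 15×6212 − 279×330 = 1110
Denominator: √[(86475 − 77841)(126210 − 108900)] = √[8634 × 17310] = 12225.1601
r = 1110 / 12225.1601 ≈ 0.091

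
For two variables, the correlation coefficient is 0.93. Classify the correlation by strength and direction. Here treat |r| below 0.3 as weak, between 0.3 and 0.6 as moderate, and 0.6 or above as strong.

r = 0.93 > 0 so the relationship is positive.
|r| = 0.93, which falls in the strong range.

strong positive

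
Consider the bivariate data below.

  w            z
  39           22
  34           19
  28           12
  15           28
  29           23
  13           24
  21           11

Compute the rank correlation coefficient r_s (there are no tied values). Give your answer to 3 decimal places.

Rank w: 7, 6, 4, 2, 5, 1, 3
Rank z: 4, 3, 2, 7, 5, 6, 1
d = rank(w) − rank(z): 3, 3, 2, -5, 0, -5, 2; Σd² = 76
ρ = 1 − 6Σd² / [n(n²−1)] = 1 − 6×76 / (7×48) = 1 − 456/336 ≈ -0.357

-0.357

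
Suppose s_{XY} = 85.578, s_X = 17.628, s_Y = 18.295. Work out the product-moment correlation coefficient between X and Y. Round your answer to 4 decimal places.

r = Cov(X,Y) / (s_X · s_Y) = 85.578 / (17.628 × 18.295)
  = 85.578 / 322.5043 ≈ 0.2654

0.2654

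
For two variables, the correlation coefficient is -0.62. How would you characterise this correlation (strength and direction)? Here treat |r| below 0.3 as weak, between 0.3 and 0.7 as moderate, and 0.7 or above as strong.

moderate negative

r = -0.62 < 0 so the relationship is negative.
|r| = 0.62, which falls in the moderate range.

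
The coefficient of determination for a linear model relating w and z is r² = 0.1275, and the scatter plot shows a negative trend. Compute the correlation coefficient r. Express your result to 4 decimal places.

|r| = √0.1275 = 0.3571
The association is negative, so r = −0.3571.

-0.3571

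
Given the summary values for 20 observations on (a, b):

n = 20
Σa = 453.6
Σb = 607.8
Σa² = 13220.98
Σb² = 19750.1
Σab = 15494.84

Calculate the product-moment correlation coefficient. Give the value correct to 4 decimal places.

r = (nΣab − ΣaΣb) / √[(nΣa² − (Σa)²)(nΣb² − (Σb)²)]
Numerator: 20×15494.84 − 453.6×607.8 = 34198.72
Denominator: √[(264419.6 − 205752.96)(395002 − 369420.84)] = √[58666.64 × 25581.16] = 38739.6529
r = 34198.72 / 38739.6529 ≈ 0.8828

0.8828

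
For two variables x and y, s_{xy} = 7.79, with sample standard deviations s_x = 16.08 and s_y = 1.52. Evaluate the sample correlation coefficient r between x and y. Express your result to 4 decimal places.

0.3187

r = Cov(x,y) / (s_x · s_y) = 7.79 / (16.08 × 1.52)
  = 7.79 / 24.4416 ≈ 0.3187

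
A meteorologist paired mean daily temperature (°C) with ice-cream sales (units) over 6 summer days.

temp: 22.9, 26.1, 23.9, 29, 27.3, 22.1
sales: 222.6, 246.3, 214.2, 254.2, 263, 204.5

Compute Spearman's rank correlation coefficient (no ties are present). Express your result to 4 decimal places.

Rank temp: 2, 4, 3, 6, 5, 1
Rank sales: 3, 4, 2, 5, 6, 1
d = rank(temp) − rank(sales): -1, 0, 1, 1, -1, 0; Σd² = 4
ρ = 1 − 6Σd² / [n(n²−1)] = 1 − 6×4 / (6×35) = 1 − 24/210 ≈ 0.8857

0.8857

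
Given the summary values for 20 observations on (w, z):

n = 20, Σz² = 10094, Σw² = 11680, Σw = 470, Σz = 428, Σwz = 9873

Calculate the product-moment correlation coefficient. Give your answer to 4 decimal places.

r = (nΣwz − ΣwΣz) / √[(nΣw² − (Σw)²)(nΣz² − (Σz)²)]
Numerator: 20×9873 − 470×428 = -3700
Denominator: √[(233600 − 220900)(201880 − 183184)] = √[12700 × 18696] = 15409.0623
r = -3700 / 15409.0623 ≈ -0.2401

-0.2401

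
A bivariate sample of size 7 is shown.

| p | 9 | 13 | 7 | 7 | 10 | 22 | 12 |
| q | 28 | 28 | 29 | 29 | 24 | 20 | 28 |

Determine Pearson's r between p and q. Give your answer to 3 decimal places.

n = 7, Σp = 80, Σq = 186, Σp² = 1076, Σq² = 5010, Σpq = 2038
nΣpq − ΣpΣq = 14266 − 14880 = -614
nΣp² − (Σp)² = 7532 − 6400 = 1132; nΣq² − (Σq)² = 35070 − 34596 = 474
r = -614 / √(1132 × 474) = -614 / 732.5080 ≈ -0.838

-0.838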